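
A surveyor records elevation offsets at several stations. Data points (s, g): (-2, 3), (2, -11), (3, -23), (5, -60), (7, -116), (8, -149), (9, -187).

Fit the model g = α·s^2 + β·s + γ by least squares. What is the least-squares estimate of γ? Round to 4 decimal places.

Sums needed: Σs^2·s^2 = 13796, Σs^2·s = 1736, Σs^2 = 236, Σs·s = 236, Σs = 32, Σ1 = 7.
For Mᵀg: Σs^2·g = -32106, Σs·g = -4084, Σg = -543.
So MᵀM·[α, β, γ]ᵀ = Mᵀg: [[13796, 1736, 236]; [1736, 236, 32]; [236, 32, 7]]·[α, β, γ]ᵀ = [-32106, -4084, -543]ᵀ.
Inverting the 3×3 Gram matrix, [α, β, γ]ᵀ = [-162247/80538, -124726/40269, 60491/13423]ᵀ.

γ = 4.5065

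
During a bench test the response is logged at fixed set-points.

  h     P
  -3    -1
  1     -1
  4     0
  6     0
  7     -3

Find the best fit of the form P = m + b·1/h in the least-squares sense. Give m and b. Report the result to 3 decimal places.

m = -1.035, b = 0.142

MᵀM·[m, b]ᵀ = MᵀP reads: 5·m + (103/84)·b = -5;  (103/84)·m + (8621/7056)·b = -23/21.
Determinant 5·(8621/7056) − (103/84)² = 677/147.
m = ((-5)·(8621/7056) − (103/84)·(-23/21))/(677/147) = -33629/32496; b = (5·(-23/21) − (103/84)·(-5))/(677/147) = 385/2708.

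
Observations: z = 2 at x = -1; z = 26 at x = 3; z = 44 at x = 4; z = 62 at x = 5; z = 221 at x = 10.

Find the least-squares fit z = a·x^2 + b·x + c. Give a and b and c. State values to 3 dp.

a = 1.960, b = 2.268, c = 2.272

Compute the Gram sums: Σx^2·x^2 = 10963, Σx^2·x = 1215, Σx^2 = 151, Σx·x = 151, Σx = 21, Σ1 = 5.
For Mᵀz: Σx^2·z = 24590, Σx·z = 2772, Σz = 355.
Solving the 3×3 system (Gaussian elimination) gives a = 317421/161918, b = 367179/161918, c = 183956/80959.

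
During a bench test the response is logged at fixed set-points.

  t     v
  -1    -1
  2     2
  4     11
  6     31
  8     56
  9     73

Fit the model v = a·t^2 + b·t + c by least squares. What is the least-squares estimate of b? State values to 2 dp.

Forming XᵀX = [[12226, 1528, 202]; [1528, 202, 28]; [202, 28, 6]] and Xᵀv = [10796, 1340, 172]ᵀ gives XᵀX·[a, b, c]ᵀ = Xᵀv.
Solving the 3×3 system (Gaussian elimination) gives a = 5316/5549, b = -1822/5549, c = -11398/5549.

b = -0.33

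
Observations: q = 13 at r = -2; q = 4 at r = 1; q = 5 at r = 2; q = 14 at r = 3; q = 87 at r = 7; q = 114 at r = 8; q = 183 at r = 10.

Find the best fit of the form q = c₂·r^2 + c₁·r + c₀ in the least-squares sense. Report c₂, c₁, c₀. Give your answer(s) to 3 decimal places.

Entries of MᵀM: Σr^2·r^2 = 16611, Σr^2·r = 1883, Σr^2 = 231, Σr·r = 231, Σr = 29, Σ1 = 7.
For Mᵀq: Σr^2·q = 30061, Σr·q = 3381, Σq = 420.
MᵀM·[c₂, c₁, c₀]ᵀ = Mᵀq becomes [[16611, 1883, 231]; [1883, 231, 29]; [231, 29, 7]]·[c₂, c₁, c₀]ᵀ = [30061, 3381, 420]ᵀ.
Inverting the 3×3 Gram matrix, [c₂, c₁, c₀]ᵀ = [967507/486178, -126409/69454, 64915/34727]ᵀ.

c₂ = 1.990, c₁ = -1.820, c₀ = 1.869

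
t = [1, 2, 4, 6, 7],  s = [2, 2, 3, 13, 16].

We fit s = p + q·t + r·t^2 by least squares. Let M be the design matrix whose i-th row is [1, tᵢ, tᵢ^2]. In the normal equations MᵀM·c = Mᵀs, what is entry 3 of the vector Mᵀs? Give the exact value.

1310

Entry 3 ↔ basis t^2, so (Mᵀs)_{3} = Σᵢ (t^2)·sᵢ = (1)·(2) + (4)·(2) + (16)·(3) + (36)·(13) + (49)·(16) = 1310.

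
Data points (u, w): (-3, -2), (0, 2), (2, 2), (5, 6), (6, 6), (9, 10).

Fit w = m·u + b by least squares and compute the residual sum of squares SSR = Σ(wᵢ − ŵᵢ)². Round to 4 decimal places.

SSR = 2.5870

Entries of XᵀX: Σu·u = 155, Σu = 19, Σ1 = 6.
Right-hand side: Σu·w = 166, Σw = 24.
Normal equations: [[155, 19]; [19, 6]]·[m, b]ᵀ = [166, 24]ᵀ.
det = 155·6 − 19² = 569.
m = (166·6 − 19·24)/569 = 540/569; b = (155·24 − 19·166)/569 = 566/569.
Residuals: -84/569, 572/569, -508/569, 148/569, -392/569, 264/569; SSR = 1472/569.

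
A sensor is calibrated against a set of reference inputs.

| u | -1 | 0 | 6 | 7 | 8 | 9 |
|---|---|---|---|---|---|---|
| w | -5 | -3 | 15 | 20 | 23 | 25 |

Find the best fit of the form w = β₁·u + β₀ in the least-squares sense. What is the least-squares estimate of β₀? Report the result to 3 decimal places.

β₀ = -2.479

Sums needed: Σu·u = 231, Σu = 29, Σ1 = 6.
Moment sums: Σu·w = 644, Σw = 75.
So AᵀA·[β₁, β₀]ᵀ = Aᵀw: [[231, 29]; [29, 6]]·[β₁, β₀]ᵀ = [644, 75]ᵀ.
Δ = 231·6 − 29² = 545.
β₁ = (644·6 − 29·75)/545 = 1689/545; β₀ = (231·75 − 29·644)/545 = -1351/545.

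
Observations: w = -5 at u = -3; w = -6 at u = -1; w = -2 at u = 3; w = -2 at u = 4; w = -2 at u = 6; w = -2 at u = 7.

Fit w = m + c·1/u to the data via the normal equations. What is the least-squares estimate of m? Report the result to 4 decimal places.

m = -2.9134

Forming XᵀX = [[6, -37/84]; [-37/84, 1045/784]] and Xᵀw = [-19, 247/42]ᵀ gives XᵀX·[m, c]ᵀ = Xᵀw.
Determinant 6·(1045/784) − (-37/84)² = 55061/7056.
m = ((-19)·(1045/784) − (-37/84)·(247/42))/(55061/7056) = -160417/55061; c = (6·(247/42) − (-37/84)·(-19))/(55061/7056) = 189924/55061.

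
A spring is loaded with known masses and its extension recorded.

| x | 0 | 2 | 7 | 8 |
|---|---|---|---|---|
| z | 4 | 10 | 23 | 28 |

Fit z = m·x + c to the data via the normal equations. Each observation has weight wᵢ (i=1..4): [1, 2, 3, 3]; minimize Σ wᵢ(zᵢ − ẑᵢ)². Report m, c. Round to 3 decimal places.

m = 2.884, c = 3.967

Normal-equation sums: Σwᵢ·x·x = 347, Σwᵢ·x = 49, Σwᵢ·1 = 9.
Moment sums: Σwᵢ·x·z = 1195, Σwᵢ·z = 177.
MᵀWM·[m, c]ᵀ = MᵀWz becomes [[347, 49]; [49, 9]]·[m, c]ᵀ = [1195, 177]ᵀ.
Eliminating c: 9·(row 1) − 49·(row 2) gives 722·m = 9·1195 − 49·177 = 2082, so m = 1041/361.
Then c = (177 − 49·(1041/361))/9 = 1432/361.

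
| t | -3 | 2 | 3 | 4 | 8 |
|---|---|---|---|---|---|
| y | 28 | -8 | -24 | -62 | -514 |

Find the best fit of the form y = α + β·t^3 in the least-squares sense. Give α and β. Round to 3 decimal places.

α = 1.566, β = -1.007

Normal-equation sums: Σ1 = 5, Σt^3 = 584, Σt^3·t^3 = 267762.
And Σy = -580, Σt^3·y = -268604.
Normal equations: [[5, 584]; [584, 267762]]·[α, β]ᵀ = [-580, -268604]ᵀ.
Eliminating β: 267762·(row 1) − 584·(row 2) gives 997754·α = 267762·(-580) − 584·(-268604) = 1562776, so α = 781388/498877.
Then β = ((-268604) − 584·(781388/498877))/267762 = -502150/498877.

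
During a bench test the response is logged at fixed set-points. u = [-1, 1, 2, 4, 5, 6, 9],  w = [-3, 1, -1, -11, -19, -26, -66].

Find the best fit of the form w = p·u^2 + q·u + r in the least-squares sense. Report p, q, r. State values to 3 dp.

Forming MᵀM = [[8756, 1142, 164]; [1142, 164, 26]; [164, 26, 7]] and Mᵀw = [-6939, -887, -125]ᵀ gives MᵀM·[p, q, r]ᵀ = Mᵀw.
Solving the 3×3 system (Gaussian elimination) gives p = -158099/165858, q = 209609/165858, r = -6044/27643.

p = -0.953, q = 1.264, r = -0.219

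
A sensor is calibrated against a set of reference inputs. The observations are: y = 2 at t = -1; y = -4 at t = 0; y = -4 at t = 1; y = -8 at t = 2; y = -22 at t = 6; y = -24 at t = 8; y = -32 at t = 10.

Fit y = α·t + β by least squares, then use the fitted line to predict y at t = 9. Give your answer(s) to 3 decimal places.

The normal system MᵀM·[α, β]ᵀ = Mᵀy is [[206, 26]; [26, 7]]·[α, β]ᵀ = [-666, -92]ᵀ.
det = 206·7 − 26² = 766.
α = ((-666)·7 − 26·(-92))/766 = -1135/383; β = (206·(-92) − 26·(-666))/766 = -818/383.
At t = 9: ŷ = (-1135/383)·(9) + (-818/383)·(1) = -11033/383.

ŷ = -28.807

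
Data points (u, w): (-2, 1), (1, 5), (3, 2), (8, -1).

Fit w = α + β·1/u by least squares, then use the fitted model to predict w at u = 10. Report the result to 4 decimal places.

ŵ = 1.3406

Sums needed: Σ1 = 4, Σ1/u = 23/24, Σ1/u·1/u = 793/576.
Right-hand side: Σw = 7, Σ1/u·w = 121/24.
det = 4·(793/576) − (23/24)² = 881/192.
α = (7·(793/576) − (23/24)·(121/24))/(881/192) = 2768/2643; β = (4·(121/24) − (23/24)·7)/(881/192) = 2584/881.
At u = 10: ŵ = (2768/2643)·(1) + (2584/881)·(1/10) = 17716/13215.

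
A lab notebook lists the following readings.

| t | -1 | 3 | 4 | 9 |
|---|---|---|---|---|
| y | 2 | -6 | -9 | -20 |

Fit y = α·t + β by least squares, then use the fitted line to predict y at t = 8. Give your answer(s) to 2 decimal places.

Setting ∂/∂α … = 0 gives: 107·α + 15·β = -236;  15·α + 4·β = -33.
(Σt·t = 107, Σt = 15, Σ1 = 4, Σt·y = -236, Σy = -33.)
Δ = 107·4 − 15² = 203.
α = ((-236)·4 − 15·(-33))/203 = -449/203; β = (107·(-33) − 15·(-236))/203 = 9/203.
At t = 8: ŷ = (-449/203)·(8) + (9/203)·(1) = -3583/203.

ŷ = -17.65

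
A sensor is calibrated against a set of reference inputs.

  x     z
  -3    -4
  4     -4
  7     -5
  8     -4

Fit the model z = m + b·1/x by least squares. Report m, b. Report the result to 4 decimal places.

m = -4.2278, b = -0.4809

Normal-equation sums: Σ1 = 4, Σ1/x = 31/168, Σ1/x·1/x = 5917/28224.
Right-hand side: Σz = -17, Σ1/x·z = -37/42.
So AᵀA·[m, b]ᵀ = Aᵀz: [[4, 31/168]; [31/168, 5917/28224]]·[m, b]ᵀ = [-17, -37/42]ᵀ.
Δ = 4·(5917/28224) − (31/168)² = 2523/3136.
m = ((-17)·(5917/28224) − (31/168)·(-37/42))/(2523/3136) = -96001/22707; b = (4·(-37/42) − (31/168)·(-17))/(2523/3136) = -3640/7569.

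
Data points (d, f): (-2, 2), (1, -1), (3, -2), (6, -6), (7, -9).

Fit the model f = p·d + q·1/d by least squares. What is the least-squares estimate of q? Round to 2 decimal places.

q = 0.52

Sums needed: Σd·d = 99, Σd·1/d = 5, Σ1/d·1/d = 1243/882.
For Mᵀf: Σd·f = -110, Σ1/d·f = -104/21.
Normal equations: [[99, 5]; [5, 1243/882]]·[p, q]ᵀ = [-110, -104/21]ᵀ.
det = 99·(1243/882) − 5² = 11223/98.
p = ((-110)·(1243/882) − 5·(-104/21))/(11223/98) = -114890/101007; q = (99·(-104/21) − 5·(-110))/(11223/98) = 5852/11223.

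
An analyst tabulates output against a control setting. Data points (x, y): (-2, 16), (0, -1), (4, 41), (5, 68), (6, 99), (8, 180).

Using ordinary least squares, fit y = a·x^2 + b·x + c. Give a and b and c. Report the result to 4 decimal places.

a = 3.0423, b = -1.7618, c = -0.1884

Entries of AᵀA: Σx^2·x^2 = 6289, Σx^2·x = 909, Σx^2 = 145, Σx·x = 145, Σx = 21, Σ1 = 6.
Moment sums: Σx^2·y = 17504, Σx·y = 2506, Σy = 403.
AᵀA·[a, b, c]ᵀ = Aᵀy becomes [[6289, 909, 145]; [909, 145, 21]; [145, 21, 6]]·[a, b, c]ᵀ = [17504, 2506, 403]ᵀ.
Inverting the 3×3 Gram matrix, [a, b, c]ᵀ = [31457/10340, -18217/10340, -487/2585]ᵀ.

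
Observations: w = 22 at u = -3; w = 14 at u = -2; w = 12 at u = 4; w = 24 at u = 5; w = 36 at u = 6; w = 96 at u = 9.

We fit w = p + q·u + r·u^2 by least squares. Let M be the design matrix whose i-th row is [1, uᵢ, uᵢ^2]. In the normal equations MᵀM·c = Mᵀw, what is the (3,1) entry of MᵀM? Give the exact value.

Row 3 ↔ basis u^2, column 1 ↔ basis 1, so (MᵀM)_{3,1} = Σᵢ u^2 = (9)·(1) + (4)·(1) + (16)·(1) + (25)·(1) + (36)·(1) + (81)·(1) = 171.

171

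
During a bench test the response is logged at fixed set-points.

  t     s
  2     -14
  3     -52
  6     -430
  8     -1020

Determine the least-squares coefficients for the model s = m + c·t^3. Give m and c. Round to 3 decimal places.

The normal equations are: 4·m + 763·c = -1516;  763·m + 309593·c = -616636.
(Σ1 = 4, Σt^3 = 763, Σt^3·t^3 = 309593, Σs = -1516, Σt^3·s = -616636.)
Eliminating c: 309593·(row 1) − 763·(row 2) gives 656203·m = 309593·(-1516) − 763·(-616636) = 1150280, so m = 1150280/656203.
Then c = ((-616636) − 763·(1150280/656203))/309593 = -1309836/656203.

m = 1.753, c = -1.996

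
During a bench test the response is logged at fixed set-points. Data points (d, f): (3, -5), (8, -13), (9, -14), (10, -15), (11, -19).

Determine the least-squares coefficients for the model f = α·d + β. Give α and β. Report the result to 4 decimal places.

α = -1.6186, β = 0.0722

The normal system XᵀX·[α, β]ᵀ = Xᵀf is [[375, 41]; [41, 5]]·[α, β]ᵀ = [-604, -66]ᵀ.
Eliminating β: 5·(row 1) − 41·(row 2) gives 194·α = 5·(-604) − 41·(-66) = -314, so α = -157/97.
Then β = ((-66) − 41·(-157/97))/5 = 7/97.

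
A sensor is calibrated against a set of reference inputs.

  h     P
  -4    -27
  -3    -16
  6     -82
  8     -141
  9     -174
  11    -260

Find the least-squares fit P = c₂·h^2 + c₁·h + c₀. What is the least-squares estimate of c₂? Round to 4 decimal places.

c₂ = -2.0075

Forming XᵀX = [[26931, 2697, 327]; [2697, 327, 27]; [327, 27, 6]] and XᵀP = [-58106, -5890, -700]ᵀ gives XᵀX·[c₂, c₁, c₀]ᵀ = XᵀP.
Inverting the 3×3 Gram matrix, [c₂, c₁, c₀]ᵀ = [-30962/15423, -20998/15423, -5810/5141]ᵀ.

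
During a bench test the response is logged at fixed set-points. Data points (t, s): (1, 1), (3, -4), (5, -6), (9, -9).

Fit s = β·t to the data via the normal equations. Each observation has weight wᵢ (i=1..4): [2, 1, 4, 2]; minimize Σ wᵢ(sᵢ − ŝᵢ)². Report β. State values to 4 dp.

Forming MᵀWM = [[273]] and MᵀWs = [-292]ᵀ gives MᵀWM·[β]ᵀ = MᵀWs.
Hence β = -292 / 273 ≈ -1.0696.

β = -1.0696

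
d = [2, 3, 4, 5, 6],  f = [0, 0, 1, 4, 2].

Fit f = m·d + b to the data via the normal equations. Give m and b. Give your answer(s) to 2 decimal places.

m = 0.80, b = -1.80

Setting ∂/∂m … = 0 gives: 90·m + 20·b = 36;  20·m + 5·b = 7.
Eliminating b: 5·(row 1) − 20·(row 2) gives 50·m = 5·36 − 20·7 = 40, so m = 4/5.
Then b = (7 − 20·(4/5))/5 = -9/5.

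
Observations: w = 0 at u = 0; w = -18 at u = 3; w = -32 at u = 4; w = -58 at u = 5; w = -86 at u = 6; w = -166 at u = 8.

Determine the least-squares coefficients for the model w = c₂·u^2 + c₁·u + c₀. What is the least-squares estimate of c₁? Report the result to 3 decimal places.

Compute the Gram sums: Σu^2·u^2 = 6354, Σu^2·u = 944, Σu^2 = 150, Σu·u = 150, Σu = 26, Σ1 = 6.
For Aᵀw: Σu^2·w = -15844, Σu·w = -2316, Σw = -360.
AᵀA·[c₂, c₁, c₀]ᵀ = Aᵀw becomes [[6354, 944, 150]; [944, 150, 26]; [150, 26, 6]]·[c₂, c₁, c₀]ᵀ = [-15844, -2316, -360]ᵀ.
Inverting the 3×3 Gram matrix, [c₂, c₁, c₀]ᵀ = [-3562/1155, 222/55, -452/1155]ᵀ.

c₁ = 4.036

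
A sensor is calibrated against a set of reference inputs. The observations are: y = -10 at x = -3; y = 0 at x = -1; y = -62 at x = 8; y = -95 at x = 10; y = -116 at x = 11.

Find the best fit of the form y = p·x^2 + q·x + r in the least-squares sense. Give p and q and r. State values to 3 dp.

The normal system AᵀA·[p, q, r]ᵀ = Aᵀy is [[28819, 2815, 295]; [2815, 295, 25]; [295, 25, 5]]·[p, q, r]ᵀ = [-27594, -2692, -283]ᵀ.
Solving the 3×3 system (Gaussian elimination) gives p = -14131/14478, q = 13151/72390, r = 936/12065.

p = -0.976, q = 0.182, r = 0.078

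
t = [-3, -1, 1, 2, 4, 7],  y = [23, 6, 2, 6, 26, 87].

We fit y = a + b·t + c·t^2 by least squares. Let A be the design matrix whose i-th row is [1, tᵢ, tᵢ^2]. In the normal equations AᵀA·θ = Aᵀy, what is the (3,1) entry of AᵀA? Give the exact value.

80

Row 3 ↔ basis t^2, column 1 ↔ basis 1, so (AᵀA)_{3,1} = Σᵢ t^2 = (9)·(1) + (1)·(1) + (1)·(1) + (4)·(1) + (16)·(1) + (49)·(1) = 80.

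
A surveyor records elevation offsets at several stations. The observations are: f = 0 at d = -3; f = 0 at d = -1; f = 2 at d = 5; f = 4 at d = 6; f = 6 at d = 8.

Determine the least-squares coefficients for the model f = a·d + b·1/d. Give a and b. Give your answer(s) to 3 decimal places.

a = 0.652, b = -1.209

MᵀM·[a, b]ᵀ = Mᵀf reads: 135·a + 5·b = 82;  5·a + (17201/14400)·b = 109/60.
(Σd·d = 135, Σd·1/d = 5, Σ1/d·1/d = 17201/14400, Σd·f = 82, Σ1/d·f = 109/60.)
det = 135·(17201/14400) − 5² = 43603/320.
a = (82·(17201/14400) − 5·(109/60))/(43603/320) = 1279682/1962135; b = (135·(109/60) − 5·82)/(43603/320) = -52720/43603.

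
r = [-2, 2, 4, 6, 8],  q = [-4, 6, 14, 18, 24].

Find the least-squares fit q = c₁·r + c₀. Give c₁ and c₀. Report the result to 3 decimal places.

c₁ = 2.824, c₀ = 1.432

Forming MᵀM = [[124, 18]; [18, 5]] and Mᵀq = [376, 58]ᵀ gives MᵀM·[c₁, c₀]ᵀ = Mᵀq.
Eliminating c₀: 5·(row 1) − 18·(row 2) gives 296·c₁ = 5·376 − 18·58 = 836, so c₁ = 209/74.
Then c₀ = (58 − 18·(209/74))/5 = 53/37.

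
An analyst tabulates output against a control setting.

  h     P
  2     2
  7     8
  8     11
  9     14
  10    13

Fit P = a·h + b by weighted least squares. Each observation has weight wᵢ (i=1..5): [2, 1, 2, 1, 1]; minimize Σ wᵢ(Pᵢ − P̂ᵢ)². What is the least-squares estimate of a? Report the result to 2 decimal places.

a = 1.49

With design matrix M, MᵀWM = [[366, 46]; [46, 7]] and MᵀWP = [496, 61]ᵀ.
Δ = 366·7 − 46² = 446.
a = (496·7 − 46·61)/446 = 333/223; b = (366·61 − 46·496)/446 = -245/223.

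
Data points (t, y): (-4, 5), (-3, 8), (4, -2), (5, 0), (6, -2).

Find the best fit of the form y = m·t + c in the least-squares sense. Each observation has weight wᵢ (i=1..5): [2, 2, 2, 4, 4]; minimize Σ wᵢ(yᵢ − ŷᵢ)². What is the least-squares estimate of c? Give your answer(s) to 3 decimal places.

AᵀWA·[m, c]ᵀ = AᵀWy reads: 326·m + 38·c = -152;  38·m + 14·c = 14.
Determinant 326·14 − 38² = 3120.
m = ((-152)·14 − 38·14)/3120 = -133/156; c = (326·14 − 38·(-152))/3120 = 517/156.

c = 3.314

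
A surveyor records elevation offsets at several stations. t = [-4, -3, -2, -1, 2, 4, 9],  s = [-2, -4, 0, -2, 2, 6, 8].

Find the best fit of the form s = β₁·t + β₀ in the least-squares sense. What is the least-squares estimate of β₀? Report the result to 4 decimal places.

Normal-equation sums: Σt·t = 131, Σt = 5, Σ1 = 7.
And Σt·s = 122, Σs = 8.
Normal equations: [[131, 5]; [5, 7]]·[β₁, β₀]ᵀ = [122, 8]ᵀ.
det = 131·7 − 5² = 892.
β₁ = (122·7 − 5·8)/892 = 407/446; β₀ = (131·8 − 5·122)/892 = 219/446.

β₀ = 0.4910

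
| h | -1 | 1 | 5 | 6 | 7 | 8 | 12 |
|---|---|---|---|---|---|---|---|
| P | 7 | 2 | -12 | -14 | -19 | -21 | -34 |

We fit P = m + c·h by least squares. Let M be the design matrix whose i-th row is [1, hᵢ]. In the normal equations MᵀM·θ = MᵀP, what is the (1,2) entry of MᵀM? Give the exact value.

38

Row 1 ↔ basis 1, column 2 ↔ basis h, so (MᵀM)_{1,2} = Σᵢ h = (1)·(-1) + (1)·(1) + (1)·(5) + (1)·(6) + (1)·(7) + (1)·(8) + (1)·(12) = 38.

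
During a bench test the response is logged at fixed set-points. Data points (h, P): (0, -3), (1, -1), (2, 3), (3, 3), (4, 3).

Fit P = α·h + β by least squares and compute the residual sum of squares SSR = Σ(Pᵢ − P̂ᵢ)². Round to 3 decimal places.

The normal system MᵀM·[α, β]ᵀ = MᵀP is [[30, 10]; [10, 5]]·[α, β]ᵀ = [26, 5]ᵀ.
Eliminating β: 5·(row 1) − 10·(row 2) gives 50·α = 5·26 − 10·5 = 80, so α = 8/5.
Then β = (5 − 10·(8/5))/5 = -11/5.
Residuals: -4/5, -2/5, 2, 2/5, -6/5; SSR = 32/5.

SSR = 6.400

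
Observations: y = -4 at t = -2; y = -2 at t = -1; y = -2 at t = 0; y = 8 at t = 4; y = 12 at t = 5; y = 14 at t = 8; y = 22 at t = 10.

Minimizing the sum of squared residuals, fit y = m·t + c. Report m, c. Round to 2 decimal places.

Setting ∂/∂m … = 0 gives: 210·m + 24·c = 434;  24·m + 7·c = 48.
det = 210·7 − 24² = 894.
m = (434·7 − 24·48)/894 = 943/447; c = (210·48 − 24·434)/894 = -56/149.

m = 2.11, c = -0.38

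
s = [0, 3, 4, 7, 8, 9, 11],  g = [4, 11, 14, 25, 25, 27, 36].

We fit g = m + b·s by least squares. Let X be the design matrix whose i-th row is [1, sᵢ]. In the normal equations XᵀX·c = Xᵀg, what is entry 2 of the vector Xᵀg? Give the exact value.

1103

Entry 2 ↔ basis s, so (Xᵀg)_{2} = Σᵢ (s)·gᵢ = (0)·(4) + (3)·(11) + (4)·(14) + (7)·(25) + (8)·(25) + (9)·(27) + (11)·(36) = 1103.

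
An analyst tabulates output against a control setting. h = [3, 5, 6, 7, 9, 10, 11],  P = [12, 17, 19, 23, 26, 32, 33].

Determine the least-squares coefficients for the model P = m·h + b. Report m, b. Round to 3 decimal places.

m = 2.685, b = 3.581

Normal-equation sums: Σh·h = 421, Σh = 51, Σ1 = 7.
And Σh·P = 1313, ΣP = 162.
AᵀA·[m, b]ᵀ = AᵀP becomes [[421, 51]; [51, 7]]·[m, b]ᵀ = [1313, 162]ᵀ.
det = 421·7 − 51² = 346.
m = (1313·7 − 51·162)/346 = 929/346; b = (421·162 − 51·1313)/346 = 1239/346.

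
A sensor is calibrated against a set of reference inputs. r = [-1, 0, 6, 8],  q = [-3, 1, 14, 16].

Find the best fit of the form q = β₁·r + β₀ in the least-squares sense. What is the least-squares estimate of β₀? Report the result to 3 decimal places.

Sums needed: Σr·r = 101, Σr = 13, Σ1 = 4.
Moment sums: Σr·q = 215, Σq = 28.
Determinant 101·4 − 13² = 235.
β₁ = (215·4 − 13·28)/235 = 496/235; β₀ = (101·28 − 13·215)/235 = 33/235.

β₀ = 0.140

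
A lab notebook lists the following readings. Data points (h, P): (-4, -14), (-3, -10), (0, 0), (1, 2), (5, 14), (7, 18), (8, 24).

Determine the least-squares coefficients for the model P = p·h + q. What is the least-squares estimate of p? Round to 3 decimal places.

p = 3.000

Normal-equation sums: Σh·h = 164, Σh = 14, Σ1 = 7.
And Σh·P = 476, ΣP = 34.
AᵀA·[p, q]ᵀ = AᵀP becomes [[164, 14]; [14, 7]]·[p, q]ᵀ = [476, 34]ᵀ.
det = 164·7 − 14² = 952.
p = (476·7 − 14·34)/952 = 3; q = (164·34 − 14·476)/952 = -8/7.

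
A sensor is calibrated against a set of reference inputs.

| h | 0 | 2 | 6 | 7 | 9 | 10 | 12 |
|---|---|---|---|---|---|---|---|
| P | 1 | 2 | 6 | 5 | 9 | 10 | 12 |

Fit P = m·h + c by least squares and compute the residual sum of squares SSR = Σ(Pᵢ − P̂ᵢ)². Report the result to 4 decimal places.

SSR = 4.3632

AᵀA·[m, c]ᵀ = AᵀP reads: 414·m + 46·c = 400;  46·m + 7·c = 45.
(Σh·h = 414, Σh = 46, Σ1 = 7, Σh·P = 400, ΣP = 45.)
Eliminating c: 7·(row 1) − 46·(row 2) gives 782·m = 7·400 − 46·45 = 730, so m = 365/391.
Then c = (45 − 46·(365/391))/7 = 5/17.
Residuals: 12/17, -63/391, 41/391, -715/391, 7/23, 145/391, 197/391; SSR = 1706/391.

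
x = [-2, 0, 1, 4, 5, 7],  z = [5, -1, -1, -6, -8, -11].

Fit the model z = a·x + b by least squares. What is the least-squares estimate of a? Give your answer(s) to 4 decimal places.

AᵀA·[a, b]ᵀ = Aᵀz reads: 95·a + 15·b = -152;  15·a + 6·b = -22.
Δ = 95·6 − 15² = 345.
a = ((-152)·6 − 15·(-22))/345 = -194/115; b = (95·(-22) − 15·(-152))/345 = 38/69.

a = -1.6870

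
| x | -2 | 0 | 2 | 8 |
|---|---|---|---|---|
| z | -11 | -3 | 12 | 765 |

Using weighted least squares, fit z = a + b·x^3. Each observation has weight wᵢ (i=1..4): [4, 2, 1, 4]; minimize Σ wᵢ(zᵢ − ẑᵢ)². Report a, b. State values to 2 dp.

AᵀWA·[a, b]ᵀ = AᵀWz reads: 11·a + 2024·b = 3022;  2024·a + 1048896·b = 1567168.
Determinant 11·1048896 − 2024² = 7441280.
a = (3022·1048896 − 2024·1567168)/7441280 = -3413/11627; b = (11·1567168 − 2024·3022)/7441280 = 12639/8456.

a = -0.29, b = 1.49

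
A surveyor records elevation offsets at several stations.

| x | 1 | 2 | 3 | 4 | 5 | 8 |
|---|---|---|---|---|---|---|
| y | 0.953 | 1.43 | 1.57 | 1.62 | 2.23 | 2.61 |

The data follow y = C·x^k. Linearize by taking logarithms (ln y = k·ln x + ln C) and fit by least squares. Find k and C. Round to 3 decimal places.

Let Y = ln y. Fitting Y = k·ln x + ln C by least squares:
Sums: Σln x = 6.8669, Σ(ln x)² = 10.5236, Σln y = 3.0044, Σln x·ln y = 4.6979.
Normal system: [[10.5236, 6.8669]; [6.8669, 6]]·[k, ln C]ᵀ = [4.6979, 3.0044]ᵀ.
Δ = 10.5236·6 − (6.8669)² = 15.9867; k = (4.6979·6 − 6.8669·3.0044)/15.9867 = 0.47269, ln C = (10.5236·3.0044 − 6.8669·4.6979)/15.9867 = -0.04026, so C = exp(-0.04026) = 0.96054.

k = 0.473, C = 0.961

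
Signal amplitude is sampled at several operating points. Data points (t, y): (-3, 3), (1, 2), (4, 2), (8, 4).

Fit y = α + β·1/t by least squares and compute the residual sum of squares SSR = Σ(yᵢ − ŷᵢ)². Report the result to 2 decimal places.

SSR = 1.94

Sums needed: Σ1 = 4, Σ1/t = 25/24, Σ1/t·1/t = 685/576.
Moment sums: Σy = 11, Σ1/t·y = 2.
MᵀM·[α, β]ᵀ = Mᵀy becomes [[4, 25/24]; [25/24, 685/576]]·[α, β]ᵀ = [11, 2]ᵀ.
Δ = 4·(685/576) − (25/24)² = 235/64.
α = (11·(685/576) − (25/24)·2)/(235/64) = 1267/423; β = (4·2 − (25/24)·11)/(235/64) = -664/705.
Residuals: -218/705, -113/2115, -1607/2115, 2374/2115; SSR = 4094/2115.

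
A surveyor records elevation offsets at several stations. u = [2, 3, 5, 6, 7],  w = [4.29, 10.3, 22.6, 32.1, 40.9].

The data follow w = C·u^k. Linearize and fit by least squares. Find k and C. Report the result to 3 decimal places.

Taking logs, ln w = k·ln u + ln C, so regress ln w on ln u.
Σln u = 7.1389, Σ(ln u)² = 11.2747, Σln w = 14.0864, Σln u·ln w = 22.0266.
Equations: 11.2747·k + 7.1389·ln C = 22.0266;  7.1389·k + 5·ln C = 14.0864.
Solving (det = 5.4099): k = 1.76938, ln C = 0.29099, so C = exp(0.29099) = 1.33776.

k = 1.769, C = 1.338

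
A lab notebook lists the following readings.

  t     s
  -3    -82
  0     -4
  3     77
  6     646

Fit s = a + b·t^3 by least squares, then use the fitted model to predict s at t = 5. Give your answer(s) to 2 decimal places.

ŝ = 372.41

Normal-equation sums: Σ1 = 4, Σt^3 = 216, Σt^3·t^3 = 48114.
Moment sums: Σs = 637, Σt^3·s = 143829.
Eliminating b: 48114·(row 1) − 216·(row 2) gives 145800·a = 48114·637 − 216·143829 = -418446, so a = -287/100.
Then b = (143829 − 216·(-287/100))/48114 = 1351/450.
At t = 5: ŝ = (-287/100)·(1) + (1351/450)·(125) = 335167/900.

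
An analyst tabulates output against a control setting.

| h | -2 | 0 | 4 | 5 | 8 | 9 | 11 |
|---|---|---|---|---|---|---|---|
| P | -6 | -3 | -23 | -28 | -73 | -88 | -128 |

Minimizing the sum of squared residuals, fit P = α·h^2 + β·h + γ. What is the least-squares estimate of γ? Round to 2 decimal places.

From the data, Σh^2·h^2 = 26195, Σh^2·h = 2753, Σh^2 = 311, Σh·h = 311, Σh = 35, Σ1 = 7.
And Σh^2·P = -28380, Σh·P = -3004, ΣP = -349.
Normal equations: [[26195, 2753, 311]; [2753, 311, 35]; [311, 35, 7]]·[α, β, γ]ᵀ = [-28380, -3004, -349]ᵀ.
Inverting the 3×3 Gram matrix, [α, β, γ]ᵀ = [-849241/868578, -559919/868578, -462443/144763]ᵀ.

γ = -3.19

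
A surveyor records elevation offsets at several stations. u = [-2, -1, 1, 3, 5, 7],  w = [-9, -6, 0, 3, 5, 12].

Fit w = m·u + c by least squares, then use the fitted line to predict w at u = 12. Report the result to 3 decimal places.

With design matrix A, AᵀA = [[89, 13]; [13, 6]] and Aᵀw = [142, 5]ᵀ.
Determinant 89·6 − 13² = 365.
m = (142·6 − 13·5)/365 = 787/365; c = (89·5 − 13·142)/365 = -1401/365.
At u = 12: ŵ = (787/365)·(12) + (-1401/365)·(1) = 8043/365.

ŵ = 22.036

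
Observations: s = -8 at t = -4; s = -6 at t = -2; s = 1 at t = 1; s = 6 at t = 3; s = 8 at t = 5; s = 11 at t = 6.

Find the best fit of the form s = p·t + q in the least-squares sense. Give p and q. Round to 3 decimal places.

p = 1.948, q = -0.923

XᵀX·[p, q]ᵀ = Xᵀs reads: 91·p + 9·q = 169;  9·p + 6·q = 12.
(Σt·t = 91, Σt = 9, Σ1 = 6, Σt·s = 169, Σs = 12.)
Eliminating q: 6·(row 1) − 9·(row 2) gives 465·p = 6·169 − 9·12 = 906, so p = 302/155.
Then q = (12 − 9·(302/155))/6 = -143/155.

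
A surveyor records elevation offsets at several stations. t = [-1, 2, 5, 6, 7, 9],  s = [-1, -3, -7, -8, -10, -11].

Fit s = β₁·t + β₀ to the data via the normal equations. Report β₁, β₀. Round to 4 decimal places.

Forming MᵀM = [[196, 28]; [28, 6]] and Mᵀs = [-257, -40]ᵀ gives MᵀM·[β₁, β₀]ᵀ = Mᵀs.
Eliminating β₀: 6·(row 1) − 28·(row 2) gives 392·β₁ = 6·(-257) − 28·(-40) = -422, so β₁ = -211/196.
Then β₀ = ((-40) − 28·(-211/196))/6 = -23/14.

β₁ = -1.0765, β₀ = -1.6429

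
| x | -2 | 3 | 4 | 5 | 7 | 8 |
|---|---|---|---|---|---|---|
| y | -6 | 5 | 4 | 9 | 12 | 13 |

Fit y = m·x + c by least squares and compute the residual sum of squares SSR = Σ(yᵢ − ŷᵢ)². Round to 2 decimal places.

From the data, Σx·x = 167, Σx = 25, Σ1 = 6.
Right-hand side: Σx·y = 276, Σy = 37.
So AᵀA·[m, c]ᵀ = Aᵀy: [[167, 25]; [25, 6]]·[m, c]ᵀ = [276, 37]ᵀ.
Δ = 167·6 − 25² = 377.
m = (276·6 − 25·37)/377 = 731/377; c = (167·37 − 25·276)/377 = -721/377.
Residuals: -79/377, 413/377, -695/377, 459/377, 128/377, -226/377; SSR = 2488/377.

SSR = 6.60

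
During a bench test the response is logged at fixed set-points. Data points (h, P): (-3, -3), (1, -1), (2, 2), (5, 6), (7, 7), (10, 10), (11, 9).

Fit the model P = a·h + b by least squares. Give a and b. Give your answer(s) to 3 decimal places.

Entries of XᵀX: Σh·h = 309, Σh = 33, Σ1 = 7.
Moment sums: Σh·P = 290, ΣP = 30.
Eliminating b: 7·(row 1) − 33·(row 2) gives 1074·a = 7·290 − 33·30 = 1040, so a = 520/537.
Then b = (30 − 33·(520/537))/7 = -50/179.

a = 0.968, b = -0.279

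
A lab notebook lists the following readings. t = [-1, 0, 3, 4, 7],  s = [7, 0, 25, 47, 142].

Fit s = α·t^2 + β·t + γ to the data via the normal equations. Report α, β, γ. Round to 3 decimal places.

Sums needed: Σt^2·t^2 = 2739, Σt^2·t = 433, Σt^2 = 75, Σt·t = 75, Σt = 13, Σ1 = 5.
And Σt^2·s = 7942, Σt·s = 1250, Σs = 221.
So AᵀA·[α, β, γ]ᵀ = Aᵀs: [[2739, 433, 75]; [433, 75, 13]; [75, 13, 5]]·[α, β, γ]ᵀ = [7942, 1250, 221]ᵀ.
Solving the 3×3 system (Gaussian elimination) gives α = 37359/12316, β = -13913/12316, γ = 5039/3079.

α = 3.033, β = -1.130, γ = 1.637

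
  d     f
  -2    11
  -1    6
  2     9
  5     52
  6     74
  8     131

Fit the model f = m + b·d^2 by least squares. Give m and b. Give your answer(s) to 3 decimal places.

m = 2.507, b = 2.000

Setting ∂/∂m … = 0 gives: 6·m + 134·b = 283;  134·m + 6050·b = 12434.
Determinant 6·6050 − 134² = 18344.
m = (283·6050 − 134·12434)/18344 = 22997/9172; b = (6·12434 − 134·283)/18344 = 18341/9172.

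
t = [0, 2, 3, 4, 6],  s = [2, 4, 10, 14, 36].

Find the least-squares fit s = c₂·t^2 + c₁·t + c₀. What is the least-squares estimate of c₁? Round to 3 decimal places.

c₁ = -1.257

Entries of AᵀA: Σt^2·t^2 = 1649, Σt^2·t = 315, Σt^2 = 65, Σt·t = 65, Σt = 15, Σ1 = 5.
Moment sums: Σt^2·s = 1626, Σt·s = 310, Σs = 66.
Solving the 3×3 system (Gaussian elimination) gives c₂ = 8/7, c₁ = -44/35, c₀ = 74/35.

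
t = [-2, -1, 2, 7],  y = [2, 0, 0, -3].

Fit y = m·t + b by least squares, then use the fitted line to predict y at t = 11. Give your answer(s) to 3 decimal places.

Compute the Gram sums: Σt·t = 58, Σt = 6, Σ1 = 4.
For Aᵀy: Σt·y = -25, Σy = -1.
Normal equations: [[58, 6]; [6, 4]]·[m, b]ᵀ = [-25, -1]ᵀ.
Determinant 58·4 − 6² = 196.
m = ((-25)·4 − 6·(-1))/196 = -47/98; b = (58·(-1) − 6·(-25))/196 = 23/49.
At t = 11: ŷ = (-47/98)·(11) + (23/49)·(1) = -471/98.

ŷ = -4.806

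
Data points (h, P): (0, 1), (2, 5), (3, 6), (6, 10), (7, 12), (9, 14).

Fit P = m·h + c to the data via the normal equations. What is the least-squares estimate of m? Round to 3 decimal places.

Compute the Gram sums: Σh·h = 179, Σh = 27, Σ1 = 6.
For XᵀP: Σh·P = 298, ΣP = 48.
Normal equations: [[179, 27]; [27, 6]]·[m, c]ᵀ = [298, 48]ᵀ.
Determinant 179·6 − 27² = 345.
m = (298·6 − 27·48)/345 = 164/115; c = (179·48 − 27·298)/345 = 182/115.

m = 1.426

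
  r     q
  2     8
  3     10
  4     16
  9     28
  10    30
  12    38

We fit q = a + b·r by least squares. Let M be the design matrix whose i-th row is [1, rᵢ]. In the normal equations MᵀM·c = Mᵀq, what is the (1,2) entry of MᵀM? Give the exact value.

40

Row 1 ↔ basis 1, column 2 ↔ basis r, so (MᵀM)_{1,2} = Σᵢ r = (1)·(2) + (1)·(3) + (1)·(4) + (1)·(9) + (1)·(10) + (1)·(12) = 40.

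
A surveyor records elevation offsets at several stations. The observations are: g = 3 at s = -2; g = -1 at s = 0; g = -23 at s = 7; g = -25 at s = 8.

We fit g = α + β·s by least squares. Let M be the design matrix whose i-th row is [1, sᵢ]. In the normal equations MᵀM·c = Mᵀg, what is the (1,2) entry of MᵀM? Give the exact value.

Row 1 ↔ basis 1, column 2 ↔ basis s, so (MᵀM)_{1,2} = Σᵢ s = (1)·(-2) + (1)·(0) + (1)·(7) + (1)·(8) = 13.

13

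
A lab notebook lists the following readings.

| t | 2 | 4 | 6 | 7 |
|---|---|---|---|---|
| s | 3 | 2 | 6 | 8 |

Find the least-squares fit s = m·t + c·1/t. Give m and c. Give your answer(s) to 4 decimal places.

m = 0.9904, c = 0.5029

From the data, Σt·t = 105, Σt·1/t = 4, Σ1/t·1/t = 2545/7056.
Right-hand side: Σt·s = 106, Σ1/t·s = 29/7.
So MᵀM·[m, c]ᵀ = Mᵀs: [[105, 4]; [4, 2545/7056]]·[m, c]ᵀ = [106, 29/7]ᵀ.
Eliminating c: (2545/7056)·(row 1) − 4·(row 2) gives (7349/336)·m = (2545/7056)·106 − 4·(29/7) = 76421/3528, so m = 152842/154329.
Then c = ((29/7) − 4·(152842/154329))/(2545/7056) = 3696/7349.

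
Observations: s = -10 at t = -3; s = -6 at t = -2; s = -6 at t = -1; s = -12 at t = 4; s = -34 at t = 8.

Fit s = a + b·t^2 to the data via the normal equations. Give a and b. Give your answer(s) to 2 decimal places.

a = -5.12, b = -0.45

MᵀM·[a, b]ᵀ = Mᵀs reads: 5·a + 94·b = -68;  94·a + 4450·b = -2488.
Eliminating b: 4450·(row 1) − 94·(row 2) gives 13414·a = 4450·(-68) − 94·(-2488) = -68728, so a = -34364/6707.
Then b = ((-2488) − 94·(-34364/6707))/4450 = -3024/6707.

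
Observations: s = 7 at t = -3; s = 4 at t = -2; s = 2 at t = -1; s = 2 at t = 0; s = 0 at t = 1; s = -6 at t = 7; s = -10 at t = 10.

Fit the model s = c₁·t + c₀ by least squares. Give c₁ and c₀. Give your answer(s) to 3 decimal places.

With design matrix X, XᵀX = [[164, 12]; [12, 7]] and Xᵀs = [-173, -1]ᵀ.
det = 164·7 − 12² = 1004.
c₁ = ((-173)·7 − 12·(-1))/1004 = -1199/1004; c₀ = (164·(-1) − 12·(-173))/1004 = 478/251.

c₁ = -1.194, c₀ = 1.904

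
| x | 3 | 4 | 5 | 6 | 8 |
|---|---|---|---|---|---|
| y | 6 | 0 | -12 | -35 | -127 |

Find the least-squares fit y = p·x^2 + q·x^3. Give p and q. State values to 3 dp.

p = 2.057, q = -0.505

AᵀA·[p, q]ᵀ = Aᵀy reads: 6354·p + 44936·q = -9634;  44936·p + 329250·q = -73922.
(Σx^2·x^2 = 6354, Σx^2·x^3 = 44936, Σx^3·x^3 = 329250, Σx^2·y = -9634, Σx^3·y = -73922.)
det = 6354·329250 − 44936² = 72810404.
p = ((-9634)·329250 − 44936·(-73922))/72810404 = 37441123/18202601; q = (6354·(-73922) − 44936·(-9634))/72810404 = -9196741/18202601.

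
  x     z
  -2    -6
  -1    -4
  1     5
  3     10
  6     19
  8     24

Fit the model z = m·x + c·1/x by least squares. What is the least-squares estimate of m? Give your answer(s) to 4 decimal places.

m = 3.0327

Entries of MᵀM: Σx·x = 115, Σx·1/x = 6, Σ1/x·1/x = 1385/576.
Right-hand side: Σx·z = 357, Σ1/x·z = 43/2.
So MᵀM·[m, c]ᵀ = Mᵀz: [[115, 6]; [6, 1385/576]]·[m, c]ᵀ = [357, 43/2]ᵀ.
det = 115·(1385/576) − 6² = 138539/576.
m = (357·(1385/576) − 6·(43/2))/(138539/576) = 420141/138539; c = (115·(43/2) − 6·357)/(138539/576) = 190368/138539.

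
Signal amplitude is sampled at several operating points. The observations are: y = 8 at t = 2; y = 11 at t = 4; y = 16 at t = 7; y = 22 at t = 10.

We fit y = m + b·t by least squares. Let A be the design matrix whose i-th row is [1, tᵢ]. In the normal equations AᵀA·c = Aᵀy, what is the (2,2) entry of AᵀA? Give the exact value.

169

Row 2 ↔ basis t, column 2 ↔ basis t, so (AᵀA)_{2,2} = Σᵢ (t)·(t) = (2)·(2) + (4)·(4) + (7)·(7) + (10)·(10) = 169.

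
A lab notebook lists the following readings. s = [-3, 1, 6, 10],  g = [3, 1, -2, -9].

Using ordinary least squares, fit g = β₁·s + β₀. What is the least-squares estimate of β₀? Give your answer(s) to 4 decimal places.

The normal system XᵀX·[β₁, β₀]ᵀ = Xᵀg is [[146, 14]; [14, 4]]·[β₁, β₀]ᵀ = [-110, -7]ᵀ.
det = 146·4 − 14² = 388.
β₁ = ((-110)·4 − 14·(-7))/388 = -171/194; β₀ = (146·(-7) − 14·(-110))/388 = 259/194.

β₀ = 1.3351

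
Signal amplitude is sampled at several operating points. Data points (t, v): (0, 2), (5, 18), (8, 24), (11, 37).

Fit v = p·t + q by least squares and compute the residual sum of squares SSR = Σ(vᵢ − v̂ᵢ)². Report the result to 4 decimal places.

SSR = 8.3712

Normal-equation sums: Σt·t = 210, Σt = 24, Σ1 = 4.
Right-hand side: Σt·v = 689, Σv = 81.
Normal equations: [[210, 24]; [24, 4]]·[p, q]ᵀ = [689, 81]ᵀ.
Eliminating q: 4·(row 1) − 24·(row 2) gives 264·p = 4·689 − 24·81 = 812, so p = 203/66.
Then q = (81 − 24·(203/66))/4 = 79/44.
Residuals: 9/44, 109/132, -317/132, 181/132; SSR = 1105/132.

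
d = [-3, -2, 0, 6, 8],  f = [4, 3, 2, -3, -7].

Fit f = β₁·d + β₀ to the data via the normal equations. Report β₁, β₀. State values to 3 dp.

From the data, Σd·d = 113, Σd = 9, Σ1 = 5.
Moment sums: Σd·f = -92, Σf = -1.
Normal equations: [[113, 9]; [9, 5]]·[β₁, β₀]ᵀ = [-92, -1]ᵀ.
Eliminating β₀: 5·(row 1) − 9·(row 2) gives 484·β₁ = 5·(-92) − 9·(-1) = -451, so β₁ = -41/44.
Then β₀ = ((-1) − 9·(-41/44))/5 = 65/44.

β₁ = -0.932, β₀ = 1.477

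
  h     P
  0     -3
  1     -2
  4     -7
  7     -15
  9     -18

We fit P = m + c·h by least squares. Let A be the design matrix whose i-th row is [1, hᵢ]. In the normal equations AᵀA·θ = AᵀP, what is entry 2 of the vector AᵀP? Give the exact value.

-297

Entry 2 ↔ basis h, so (AᵀP)_{2} = Σᵢ (h)·Pᵢ = (0)·(-3) + (1)·(-2) + (4)·(-7) + (7)·(-15) + (9)·(-18) = -297.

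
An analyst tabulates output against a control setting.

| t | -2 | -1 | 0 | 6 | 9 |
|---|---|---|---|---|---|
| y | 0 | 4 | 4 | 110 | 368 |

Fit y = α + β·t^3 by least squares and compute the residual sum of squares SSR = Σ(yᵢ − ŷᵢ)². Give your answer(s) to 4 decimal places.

SSR = 3.2568

Sums needed: Σ1 = 5, Σt^3 = 936, Σt^3·t^3 = 578162.
Moment sums: Σy = 486, Σt^3·y = 292028.
Δ = 5·578162 − 936² = 2014714.
α = (486·578162 − 936·292028)/2014714 = 294174/77489; β = (5·292028 − 936·486)/2014714 = 502622/1007357.
Residuals: 196714/1007357, 707788/1007357, 15782/77489, -1581344/1007357, 471676/1007357; SSR = 3280744/1007357.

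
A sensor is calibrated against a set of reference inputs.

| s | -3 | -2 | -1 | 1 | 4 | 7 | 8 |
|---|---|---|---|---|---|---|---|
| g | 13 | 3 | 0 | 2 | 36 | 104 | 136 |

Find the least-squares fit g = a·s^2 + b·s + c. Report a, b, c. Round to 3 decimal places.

a = 1.971, b = 1.332, c = -1.202

Compute the Gram sums: Σs^2·s^2 = 6852, Σs^2·s = 884, Σs^2 = 144, Σs·s = 144, Σs = 14, Σ1 = 7.
And Σs^2·g = 14507, Σs·g = 1917, Σg = 294.
Inverting the 3×3 Gram matrix, [a, b, c]ᵀ = [165515/83992, 111883/83992, -50491/41996]ᵀ.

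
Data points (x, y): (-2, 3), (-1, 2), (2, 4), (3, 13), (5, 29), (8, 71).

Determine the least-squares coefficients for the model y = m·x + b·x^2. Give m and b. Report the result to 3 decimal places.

Sums needed: Σx·x = 107, Σx·x^2 = 663, Σx^2·x^2 = 4835.
For Aᵀy: Σx·y = 752, Σx^2·y = 5416.
So AᵀA·[m, b]ᵀ = Aᵀy: [[107, 663]; [663, 4835]]·[m, b]ᵀ = [752, 5416]ᵀ.
det = 107·4835 − 663² = 77776.
m = (752·4835 − 663·5416)/77776 = 5639/9722; b = (107·5416 − 663·752)/77776 = 10117/9722.

m = 0.580, b = 1.041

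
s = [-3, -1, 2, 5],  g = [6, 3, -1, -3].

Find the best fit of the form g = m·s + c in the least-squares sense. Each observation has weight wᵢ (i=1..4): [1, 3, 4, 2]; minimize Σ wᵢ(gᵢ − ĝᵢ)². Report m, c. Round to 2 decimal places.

m = -1.12, c = 1.84

From the data, Σwᵢ·s·s = 78, Σwᵢ·s = 12, Σwᵢ·1 = 10.
And Σwᵢ·s·g = -65, Σwᵢ·g = 5.
XᵀWX·[m, c]ᵀ = XᵀWg becomes [[78, 12]; [12, 10]]·[m, c]ᵀ = [-65, 5]ᵀ.
det = 78·10 − 12² = 636.
m = ((-65)·10 − 12·5)/636 = -355/318; c = (78·5 − 12·(-65))/636 = 195/106.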